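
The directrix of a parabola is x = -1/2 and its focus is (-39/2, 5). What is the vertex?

(-10, 5)

The vertex is the midpoint between the focus and the directrix along the axis of symmetry.
Axis is horizontal (directrix is vertical). Vertex x-coordinate = (-39/2 + (-1/2))/2 = -10; y-coordinate = 5.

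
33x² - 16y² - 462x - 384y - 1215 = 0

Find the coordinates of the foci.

Group the x- and y-terms: 33(x² - 14x) -16(y² + 24y) = 1215
33(x - 7)² -16(y + 12)² = 1215 + 1617 - 2304 = 528
Divide by 528: (x - 7)²/16 - (y + 12)²/33 = 1
Hyperbola, center (7, -12), transverse axis horizontal; a² = 16, b² = 33.
c² = a² + b² = 16 + 33 = 49, so c = 7.
Foci lie on the horizontal axis through the center: (h ± c, k).

(0, -12) and (14, -12)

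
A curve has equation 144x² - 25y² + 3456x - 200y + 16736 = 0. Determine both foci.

(-25, -4) and (1, -4)

Group the x- and y-terms: 144(x² + 24x) -25(y² + 8y) = -16736
Complete the square: 144(x + 12)² -25(y + 4)² = -16736 + 20736 - 400 = 3600
Divide through by 3600 to get (x + 12)²/25 - (y + 4)²/144 = 1.
Hyperbola, center (-12, -4), transverse axis horizontal; a² = 25, b² = 144.
c² = a² + b² = 25 + 144 = 169, so c = 13.
Foci lie on the horizontal axis through the center: (h ± c, k).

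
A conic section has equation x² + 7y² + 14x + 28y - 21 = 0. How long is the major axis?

Group the x- and y-terms: (x² + 14x) + 7(y² + 4y) = 21
Complete the square: (x + 7)² + 7(y + 2)² = 21 + 49 + 28 = 98
Divide by 98: (x + 7)²/98 + (y + 2)²/14 = 1
Ellipse, center (-7, -2), major axis horizontal; a² = 98, b² = 14.
a² = 98 so a = 7√2; the major axis has length 2a = 14√2.

14√2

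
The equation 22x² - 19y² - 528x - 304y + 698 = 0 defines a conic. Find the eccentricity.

Rearranging, 22(x² - 24x) -19(y² + 16y) = -698.
22(x - 12)² -19(y + 8)² = -698 + 3168 - 1216 = 1254
Divide through by 1254 to get (x - 12)²/57 - (y + 8)²/66 = 1.
Hyperbola, center (12, -8), transverse axis horizontal; a² = 57, b² = 66.
c² = a² + b² = 123, so c = √123.
e = c/a = √123/√57 = √779/19.

e = √779/19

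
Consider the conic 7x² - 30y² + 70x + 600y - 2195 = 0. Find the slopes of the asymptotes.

Group the x- and y-terms: 7(x² + 10x) -30(y² - 20y) = 2195
7(x + 5)² -30(y - 10)² = 2195 + 175 - 3000 = -630
Divide by -630: (y - 10)²/21 - (x + 5)²/90 = 1
Hyperbola, center (-5, 10), transverse axis vertical; a² = 21, b² = 90.
For a vertical hyperbola the asymptotes have slope ±a/b.
Here that is ±√21/3√10 = ±√210/30.

√210/30 and -√210/30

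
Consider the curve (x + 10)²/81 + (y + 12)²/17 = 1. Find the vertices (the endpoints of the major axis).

(-19, -12) and (-1, -12)

Center (-10, -12). The larger denominator 81 sits under the x-term, so the major axis is horizontal; a² = 81, b² = 17.
a = 9. Vertices at (h ± a, k).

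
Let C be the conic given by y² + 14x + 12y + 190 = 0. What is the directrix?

x = -15/2

Only y is squared. Complete the square in y: (y + 6)² = -14(x + 11).
Vertex (-11, -6); 4p = -14 so p = -7/2. Opens left.
Directrix is the vertical line x = h − p = -11 − (-7/2) = -15/2.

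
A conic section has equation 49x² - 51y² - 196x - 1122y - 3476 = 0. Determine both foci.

49(x² - 4x) -51(y² + 22y) = 3476
49(x - 2)² -51(y + 11)² = 3476 + 196 - 6171 = -2499
Dividing both sides by -2499: (y + 11)²/49 - (x - 2)²/51 = 1
Hyperbola, center (2, -11), transverse axis vertical; a² = 49, b² = 51.
c² = a² + b² = 49 + 51 = 100, so c = 10.
Foci lie on the vertical axis through the center: (h, k ± c).

(2, -21) and (2, -1)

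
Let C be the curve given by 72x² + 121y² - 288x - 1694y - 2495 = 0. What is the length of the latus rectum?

144/11

Group the x- and y-terms: 72(x² - 4x) + 121(y² - 14y) = 2495
Complete the square in x and y: 72(x - 2)² + 121(y - 7)² = 2495 + 288 + 5929 = 8712
Dividing both sides by 8712: (x - 2)²/121 + (y - 7)²/72 = 1
Ellipse, center (2, 7), major axis horizontal; a² = 121, b² = 72.
Latus rectum length = 2b²/a = 2·72/11 = 144/11.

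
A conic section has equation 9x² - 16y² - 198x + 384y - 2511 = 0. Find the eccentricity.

e = 5/4

Rearranging, 9(x² - 22x) -16(y² - 24y) = 2511.
Completing the square gives 9(x - 11)² -16(y - 12)² = 2511 + 1089 - 2304 = 1296.
Dividing both sides by 1296: (x - 11)²/144 - (y - 12)²/81 = 1
Hyperbola, center (11, 12), transverse axis horizontal; a² = 144, b² = 81.
c² = a² + b² = 225, so c = 15.
e = c/a = 15/12 = 5/4.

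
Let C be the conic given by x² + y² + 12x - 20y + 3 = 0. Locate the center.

(x² + 12x) + (y² - 20y) = -3
(x + 6)² + (y - 10)² = -3 + 36 + 100 = 133
So (x + 6)² + (y - 10)² = 133.
Circle centered at (-6, 10) with r² = 133.

(-6, 10)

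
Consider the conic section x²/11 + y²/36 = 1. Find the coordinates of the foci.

(0, -5) and (0, 5)

Center (0, 0). The larger denominator 36 sits under the y-term, so the major axis is vertical; a² = 36, b² = 11.
c² = a² - b² = 36 - 11 = 25, so c = 5.
Foci lie on the vertical axis through the center: (h, k ± c).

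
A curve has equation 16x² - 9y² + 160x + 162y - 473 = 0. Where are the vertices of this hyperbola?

16(x² + 10x) -9(y² - 18y) = 473
Complete the square: 16(x + 5)² -9(y - 9)² = 473 + 400 - 729 = 144
Dividing both sides by 144: (x + 5)²/9 - (y - 9)²/16 = 1
Hyperbola, center (-5, 9), transverse axis horizontal; a² = 9, b² = 16.
a = 3. Vertices at (h ± a, k).

(-8, 9) and (-2, 9)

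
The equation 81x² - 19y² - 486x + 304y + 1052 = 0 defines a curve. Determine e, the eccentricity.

e = 10/9

Rearranging, 81(x² - 6x) -19(y² - 16y) = -1052.
Completing the square gives 81(x - 3)² -19(y - 8)² = -1052 + 729 - 1216 = -1539.
Dividing both sides by -1539: (y - 8)²/81 - (x - 3)²/19 = 1
Hyperbola, center (3, 8), transverse axis vertical; a² = 81, b² = 19.
c² = a² + b² = 100, so c = 10.
e = c/a = 10/9.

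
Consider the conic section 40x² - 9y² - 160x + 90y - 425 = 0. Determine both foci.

Group the x- and y-terms: 40(x² - 4x) -9(y² - 10y) = 425
Complete the square: 40(x - 2)² -9(y - 5)² = 425 + 160 - 225 = 360
Divide by 360: (x - 2)²/9 - (y - 5)²/40 = 1
Hyperbola, center (2, 5), transverse axis horizontal; a² = 9, b² = 40.
c² = a² + b² = 9 + 40 = 49, so c = 7.
Foci lie on the horizontal axis through the center: (h ± c, k).

(-5, 5) and (9, 5)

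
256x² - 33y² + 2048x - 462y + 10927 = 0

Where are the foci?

(-4, -24) and (-4, 10)

Group: 256(x² + 8x) -33(y² + 14y) = -10927
256(x + 4)² -33(y + 7)² = -10927 + 4096 - 1617 = -8448
Divide by -8448: (y + 7)²/256 - (x + 4)²/33 = 1
Hyperbola, center (-4, -7), transverse axis vertical; a² = 256, b² = 33.
c² = a² + b² = 256 + 33 = 289, so c = 17.
Foci lie on the vertical axis through the center: (h, k ± c).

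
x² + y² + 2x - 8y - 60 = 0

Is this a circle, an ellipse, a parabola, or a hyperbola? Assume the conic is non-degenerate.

circle

No xy term. Coefficients of x² and y² are A = 1, C = 1.
A = C (same sign) ⇒ circle.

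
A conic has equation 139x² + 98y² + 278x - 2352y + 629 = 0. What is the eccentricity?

e = √5699/139

Collect terms: 139(x² + 2x) + 98(y² - 24y) = -629
Complete the square: 139(x + 1)² + 98(y - 12)² = -629 + 139 + 14112 = 13622
Dividing both sides by 13622: (x + 1)²/98 + (y - 12)²/139 = 1
Ellipse, center (-1, 12), major axis vertical; a² = 139, b² = 98.
c² = a² - b² = 41, so c = √41.
e = c/a = √41/√139 = √5699/139.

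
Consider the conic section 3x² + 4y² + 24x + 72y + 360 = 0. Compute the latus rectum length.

3

3(x² + 8x) + 4(y² + 18y) = -360
Complete the square: 3(x + 4)² + 4(y + 9)² = -360 + 48 + 324 = 12
Divide by 12: (x + 4)²/4 + (y + 9)²/3 = 1
Ellipse, center (-4, -9), major axis horizontal; a² = 4, b² = 3.
Latus rectum length = 2b²/a = 2·3/2 = 3.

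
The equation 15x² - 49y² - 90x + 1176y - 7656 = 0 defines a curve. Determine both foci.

Group the x- and y-terms: 15(x² - 6x) -49(y² - 24y) = 7656
Complete the square in x and y: 15(x - 3)² -49(y - 12)² = 7656 + 135 - 7056 = 735
Divide through by 735 to get (x - 3)²/49 - (y - 12)²/15 = 1.
Hyperbola, center (3, 12), transverse axis horizontal; a² = 49, b² = 15.
c² = a² + b² = 49 + 15 = 64, so c = 8.
Foci lie on the horizontal axis through the center: (h ± c, k).

(-5, 12) and (11, 12)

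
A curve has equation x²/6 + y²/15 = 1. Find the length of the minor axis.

2√6

Center (0, 0). The larger denominator 15 sits under the y-term, so the major axis is vertical; a² = 15, b² = 6.
b² = 6 so b = √6; the minor axis has length 2b = 2√6.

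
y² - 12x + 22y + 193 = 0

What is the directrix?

x = 3

Only y is squared. Complete the square in y: (y + 11)² = 12(x - 6).
Vertex (6, -11); 4p = 12 so p = 3. Opens right.
Directrix is the vertical line x = h − p = 6 − (3) = 3.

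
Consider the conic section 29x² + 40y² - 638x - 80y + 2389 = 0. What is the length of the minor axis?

2√29

Group: 29(x² - 22x) + 40(y² - 2y) = -2389
Completing the square gives 29(x - 11)² + 40(y - 1)² = -2389 + 3509 + 40 = 1160.
Divide by 1160: (x - 11)²/40 + (y - 1)²/29 = 1
Ellipse, center (11, 1), major axis horizontal; a² = 40, b² = 29.
b² = 29 so b = √29; the minor axis has length 2b = 2√29.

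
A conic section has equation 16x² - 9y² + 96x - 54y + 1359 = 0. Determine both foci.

(-3, -18) and (-3, 12)

Collect terms: 16(x² + 6x) -9(y² + 6y) = -1359
16(x + 3)² -9(y + 3)² = -1359 + 144 - 81 = -1296
Dividing both sides by -1296: (y + 3)²/144 - (x + 3)²/81 = 1
Hyperbola, center (-3, -3), transverse axis vertical; a² = 144, b² = 81.
c² = a² + b² = 144 + 81 = 225, so c = 15.
Foci lie on the vertical axis through the center: (h, k ± c).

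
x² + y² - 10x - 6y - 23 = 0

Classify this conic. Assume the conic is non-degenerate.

No xy term. Coefficients of x² and y² are A = 1, C = 1.
A = C (same sign) ⇒ circle.

circle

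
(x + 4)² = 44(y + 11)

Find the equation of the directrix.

y = -22

Vertex (-4, -11); 4p = 44 so p = 11. Opens up.
Directrix is the horizontal line y = k − p = -11 − (11) = -22.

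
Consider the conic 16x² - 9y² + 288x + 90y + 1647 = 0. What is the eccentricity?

e = 5/4

Group the x- and y-terms: 16(x² + 18x) -9(y² - 10y) = -1647
Complete the square in x and y: 16(x + 9)² -9(y - 5)² = -1647 + 1296 - 225 = -576
Divide by -576: (y - 5)²/64 - (x + 9)²/36 = 1
Hyperbola, center (-9, 5), transverse axis vertical; a² = 64, b² = 36.
c² = a² + b² = 100, so c = 10.
e = c/a = 10/8 = 5/4.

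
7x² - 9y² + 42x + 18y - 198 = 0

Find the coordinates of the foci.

(-11, 1) and (5, 1)

Group: 7(x² + 6x) -9(y² - 2y) = 198
Complete the square in x and y: 7(x + 3)² -9(y - 1)² = 198 + 63 - 9 = 252
Divide by 252: (x + 3)²/36 - (y - 1)²/28 = 1
Hyperbola, center (-3, 1), transverse axis horizontal; a² = 36, b² = 28.
c² = a² + b² = 36 + 28 = 64, so c = 8.
Foci lie on the horizontal axis through the center: (h ± c, k).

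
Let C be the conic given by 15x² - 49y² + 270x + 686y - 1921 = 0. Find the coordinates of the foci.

(-17, 7) and (-1, 7)

Collect terms: 15(x² + 18x) -49(y² - 14y) = 1921
Complete the square in x and y: 15(x + 9)² -49(y - 7)² = 1921 + 1215 - 2401 = 735
Divide by 735: (x + 9)²/49 - (y - 7)²/15 = 1
Hyperbola, center (-9, 7), transverse axis horizontal; a² = 49, b² = 15.
c² = a² + b² = 49 + 15 = 64, so c = 8.
Foci lie on the horizontal axis through the center: (h ± c, k).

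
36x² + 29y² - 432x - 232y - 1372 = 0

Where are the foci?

(6, 4 - √21) and (6, 4 + √21)

Group: 36(x² - 12x) + 29(y² - 8y) = 1372
36(x - 6)² + 29(y - 4)² = 1372 + 1296 + 464 = 3132
Divide by 3132: (x - 6)²/87 + (y - 4)²/108 = 1
Ellipse, center (6, 4), major axis vertical; a² = 108, b² = 87.
c² = a² - b² = 108 - 87 = 21, so c = √21.
Foci lie on the vertical axis through the center: (h, k ± c).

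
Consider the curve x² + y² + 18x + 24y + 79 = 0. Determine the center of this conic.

(-9, -12)

Group the x- and y-terms: (x² + 18x) + (y² + 24y) = -79
Complete the square in x and y: (x + 9)² + (y + 12)² = -79 + 81 + 144 = 146
So (x + 9)² + (y + 12)² = 146.
Circle centered at (-9, -12) with r² = 146.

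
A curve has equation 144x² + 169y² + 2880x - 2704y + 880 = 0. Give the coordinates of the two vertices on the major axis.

Group the x- and y-terms: 144(x² + 20x) + 169(y² - 16y) = -880
Complete the square: 144(x + 10)² + 169(y - 8)² = -880 + 14400 + 10816 = 24336
Divide by 24336: (x + 10)²/169 + (y - 8)²/144 = 1
Ellipse, center (-10, 8), major axis horizontal; a² = 169, b² = 144.
a = 13. Vertices at (h ± a, k).

(-23, 8) and (3, 8)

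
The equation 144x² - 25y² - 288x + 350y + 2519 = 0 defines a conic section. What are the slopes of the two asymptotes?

12/5 and -12/5

Group the x- and y-terms: 144(x² - 2x) -25(y² - 14y) = -2519
Complete the square in x and y: 144(x - 1)² -25(y - 7)² = -2519 + 144 - 1225 = -3600
Divide through by -3600 to get (y - 7)²/144 - (x - 1)²/25 = 1.
Hyperbola, center (1, 7), transverse axis vertical; a² = 144, b² = 25.
For a vertical hyperbola the asymptotes have slope ±a/b.
Here that is ±12/5.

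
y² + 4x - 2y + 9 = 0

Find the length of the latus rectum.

Only y is squared. Complete the square in y: (y - 1)² = -4(x + 2).
Vertex (-2, 1); 4p = -4 so p = -1. Opens left.
Latus rectum length = |4p| = 4.

4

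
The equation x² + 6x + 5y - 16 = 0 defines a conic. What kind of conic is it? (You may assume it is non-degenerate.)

No xy term. Coefficients of x² and y² are A = 1, C = 0.
Exactly one squared variable ⇒ parabola.

parabola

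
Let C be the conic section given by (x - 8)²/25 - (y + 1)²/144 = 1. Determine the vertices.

(3, -1) and (13, -1)

Center (8, -1). The positive term is the x-term, so the transverse axis is horizontal; a² = 25, b² = 144.
a = 5. Vertices at (h ± a, k).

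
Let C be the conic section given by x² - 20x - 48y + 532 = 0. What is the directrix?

y = -3

Only x is squared. Complete the square in x: (x - 10)² = 48(y - 9).
Vertex (10, 9); 4p = 48 so p = 12. Opens up.
Directrix is the horizontal line y = k − p = 9 − (12) = -3.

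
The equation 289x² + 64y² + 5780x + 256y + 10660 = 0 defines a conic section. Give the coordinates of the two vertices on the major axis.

Rearranging, 289(x² + 20x) + 64(y² + 4y) = -10660.
Complete the square: 289(x + 10)² + 64(y + 2)² = -10660 + 28900 + 256 = 18496
Divide by 18496: (x + 10)²/64 + (y + 2)²/289 = 1
Ellipse, center (-10, -2), major axis vertical; a² = 289, b² = 64.
a = 17. Vertices at (h, k ± a).

(-10, -19) and (-10, 15)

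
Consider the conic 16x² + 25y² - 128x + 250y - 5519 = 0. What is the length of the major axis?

Group: 16(x² - 8x) + 25(y² + 10y) = 5519
Complete the square: 16(x - 4)² + 25(y + 5)² = 5519 + 256 + 625 = 6400
Divide by 6400: (x - 4)²/400 + (y + 5)²/256 = 1
Ellipse, center (4, -5), major axis horizontal; a² = 400, b² = 256.
a² = 400 so a = 20; the major axis has length 2a = 40.

40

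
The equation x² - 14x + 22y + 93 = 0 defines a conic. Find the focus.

Only x is squared. Complete the square in x: (x - 7)² = -22(y + 2).
Vertex (7, -2); 4p = -22 so p = -11/2. Opens down.
Focus is p units from the vertex along the axis: (h, k + p).

(7, -15/2)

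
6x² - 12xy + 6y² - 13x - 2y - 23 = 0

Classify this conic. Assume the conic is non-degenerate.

A = 6, B = -12, C = 6.
Discriminant B² − 4AC = (-12)² − 4·6·6 = 0.
B² − 4AC = 0 ⇒ parabola.

parabola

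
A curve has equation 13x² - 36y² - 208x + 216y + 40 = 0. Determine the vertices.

Group: 13(x² - 16x) -36(y² - 6y) = -40
Complete the square: 13(x - 8)² -36(y - 3)² = -40 + 832 - 324 = 468
Divide by 468: (x - 8)²/36 - (y - 3)²/13 = 1
Hyperbola, center (8, 3), transverse axis horizontal; a² = 36, b² = 13.
a = 6. Vertices at (h ± a, k).

(2, 3) and (14, 3)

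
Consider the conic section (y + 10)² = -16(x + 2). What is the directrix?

x = 2

Vertex (-2, -10); 4p = -16 so p = -4. Opens left.
Directrix is the vertical line x = h − p = -2 − (-4) = 2.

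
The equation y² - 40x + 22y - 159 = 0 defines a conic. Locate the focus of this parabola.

(3, -11)

Only y is squared. Complete the square in y: (y + 11)² = 40(x + 7).
Vertex (-7, -11); 4p = 40 so p = 10. Opens right.
Focus is p units from the vertex along the axis: (h + p, k).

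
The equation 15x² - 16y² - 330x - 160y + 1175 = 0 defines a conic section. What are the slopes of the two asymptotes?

√15/4 and -√15/4

Rearranging, 15(x² - 22x) -16(y² + 10y) = -1175.
15(x - 11)² -16(y + 5)² = -1175 + 1815 - 400 = 240
Dividing both sides by 240: (x - 11)²/16 - (y + 5)²/15 = 1
Hyperbola, center (11, -5), transverse axis horizontal; a² = 16, b² = 15.
For a horizontal hyperbola the asymptotes have slope ±b/a.
Here that is ±√15/4.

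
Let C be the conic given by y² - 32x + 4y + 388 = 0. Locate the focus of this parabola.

(20, -2)

Only y is squared. Complete the square in y: (y + 2)² = 32(x - 12).
Vertex (12, -2); 4p = 32 so p = 8. Opens right.
Focus is p units from the vertex along the axis: (h + p, k).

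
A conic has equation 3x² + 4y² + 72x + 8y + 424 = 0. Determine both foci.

(-13, -1) and (-11, -1)

3(x² + 24x) + 4(y² + 2y) = -424
Complete the square in x and y: 3(x + 12)² + 4(y + 1)² = -424 + 432 + 4 = 12
Divide by 12: (x + 12)²/4 + (y + 1)²/3 = 1
Ellipse, center (-12, -1), major axis horizontal; a² = 4, b² = 3.
c² = a² - b² = 4 - 3 = 1, so c = 1.
Foci lie on the horizontal axis through the center: (h ± c, k).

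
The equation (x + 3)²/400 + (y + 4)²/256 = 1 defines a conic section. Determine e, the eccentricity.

e = 3/5

Center (-3, -4). The larger denominator 400 sits under the x-term, so the major axis is horizontal; a² = 400, b² = 256.
c² = a² - b² = 144, so c = 12.
e = c/a = 12/20 = 3/5.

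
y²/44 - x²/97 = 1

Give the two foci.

(0, 0 - √141) and (0, 0 + √141)

Center (0, 0). The positive term is the y-term, so the transverse axis is vertical; a² = 44, b² = 97.
c² = a² + b² = 44 + 97 = 141, so c = √141.
Foci lie on the vertical axis through the center: (h, k ± c).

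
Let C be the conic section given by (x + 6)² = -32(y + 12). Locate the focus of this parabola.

(-6, -20)

Vertex (-6, -12); 4p = -32 so p = -8. Opens down.
Focus is p units from the vertex along the axis: (h, k + p).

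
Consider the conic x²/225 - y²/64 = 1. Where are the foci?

Center (0, 0). The positive term is the x-term, so the transverse axis is horizontal; a² = 225, b² = 64.
c² = a² + b² = 225 + 64 = 289, so c = 17.
Foci lie on the horizontal axis through the center: (h ± c, k).

(-17, 0) and (17, 0)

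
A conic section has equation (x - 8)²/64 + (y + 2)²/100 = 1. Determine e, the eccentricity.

e = 3/5

Center (8, -2). The larger denominator 100 sits under the y-term, so the major axis is vertical; a² = 100, b² = 64.
c² = a² - b² = 36, so c = 6.
e = c/a = 6/10 = 3/5.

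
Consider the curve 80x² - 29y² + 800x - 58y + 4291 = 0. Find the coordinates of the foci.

(-5, -1 - √109) and (-5, -1 + √109)

Collect terms: 80(x² + 10x) -29(y² + 2y) = -4291
Completing the square gives 80(x + 5)² -29(y + 1)² = -4291 + 2000 - 29 = -2320.
Divide through by -2320 to get (y + 1)²/80 - (x + 5)²/29 = 1.
Hyperbola, center (-5, -1), transverse axis vertical; a² = 80, b² = 29.
c² = a² + b² = 80 + 29 = 109, so c = √109.
Foci lie on the vertical axis through the center: (h, k ± c).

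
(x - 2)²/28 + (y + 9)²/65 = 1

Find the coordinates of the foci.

(2, -9 - √37) and (2, -9 + √37)

Center (2, -9). The larger denominator 65 sits under the y-term, so the major axis is vertical; a² = 65, b² = 28.
c² = a² - b² = 65 - 28 = 37, so c = √37.
Foci lie on the vertical axis through the center: (h, k ± c).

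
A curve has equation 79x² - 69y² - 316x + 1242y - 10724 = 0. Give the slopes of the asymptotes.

Group: 79(x² - 4x) -69(y² - 18y) = 10724
Complete the square in x and y: 79(x - 2)² -69(y - 9)² = 10724 + 316 - 5589 = 5451
Divide through by 5451 to get (x - 2)²/69 - (y - 9)²/79 = 1.
Hyperbola, center (2, 9), transverse axis horizontal; a² = 69, b² = 79.
For a horizontal hyperbola the asymptotes have slope ±b/a.
Here that is ±√79/√69 = ±√5451/69.

√5451/69 and -√5451/69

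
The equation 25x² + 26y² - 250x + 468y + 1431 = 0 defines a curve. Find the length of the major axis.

4√13

Group: 25(x² - 10x) + 26(y² + 18y) = -1431
Complete the square: 25(x - 5)² + 26(y + 9)² = -1431 + 625 + 2106 = 1300
Divide through by 1300 to get (x - 5)²/52 + (y + 9)²/50 = 1.
Ellipse, center (5, -9), major axis horizontal; a² = 52, b² = 50.
a² = 52 so a = 2√13; the major axis has length 2a = 4√13.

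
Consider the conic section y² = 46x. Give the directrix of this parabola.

Vertex (0, 0); 4p = 46 so p = 23/2. Opens right.
Directrix is the vertical line x = h − p = 0 − (23/2) = -23/2.

x = -23/2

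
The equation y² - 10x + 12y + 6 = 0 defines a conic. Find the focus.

Only y is squared. Complete the square in y: (y + 6)² = 10(x + 3).
Vertex (-3, -6); 4p = 10 so p = 5/2. Opens right.
Focus is p units from the vertex along the axis: (h + p, k).

(-1/2, -6)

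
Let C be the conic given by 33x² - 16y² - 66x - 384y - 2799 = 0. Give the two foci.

Rearranging, 33(x² - 2x) -16(y² + 24y) = 2799.
Complete the square: 33(x - 1)² -16(y + 12)² = 2799 + 33 - 2304 = 528
Divide by 528: (x - 1)²/16 - (y + 12)²/33 = 1
Hyperbola, center (1, -12), transverse axis horizontal; a² = 16, b² = 33.
c² = a² + b² = 16 + 33 = 49, so c = 7.
Foci lie on the horizontal axis through the center: (h ± c, k).

(-6, -12) and (8, -12)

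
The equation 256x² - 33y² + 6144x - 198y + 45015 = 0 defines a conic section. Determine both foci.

Rearranging, 256(x² + 24x) -33(y² + 6y) = -45015.
Completing the square gives 256(x + 12)² -33(y + 3)² = -45015 + 36864 - 297 = -8448.
Dividing both sides by -8448: (y + 3)²/256 - (x + 12)²/33 = 1
Hyperbola, center (-12, -3), transverse axis vertical; a² = 256, b² = 33.
c² = a² + b² = 256 + 33 = 289, so c = 17.
Foci lie on the vertical axis through the center: (h, k ± c).

(-12, -20) and (-12, 14)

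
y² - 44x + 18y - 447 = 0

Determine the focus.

(-1, -9)

Only y is squared. Complete the square in y: (y + 9)² = 44(x + 12).
Vertex (-12, -9); 4p = 44 so p = 11. Opens right.
Focus is p units from the vertex along the axis: (h + p, k).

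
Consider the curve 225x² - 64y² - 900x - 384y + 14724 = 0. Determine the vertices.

(2, -18) and (2, 12)

Collect terms: 225(x² - 4x) -64(y² + 6y) = -14724
Complete the square in x and y: 225(x - 2)² -64(y + 3)² = -14724 + 900 - 576 = -14400
Dividing both sides by -14400: (y + 3)²/225 - (x - 2)²/64 = 1
Hyperbola, center (2, -3), transverse axis vertical; a² = 225, b² = 64.
a = 15. Vertices at (h, k ± a).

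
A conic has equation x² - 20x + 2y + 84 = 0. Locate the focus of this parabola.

(10, 15/2)

Only x is squared. Complete the square in x: (x - 10)² = -2(y - 8).
Vertex (10, 8); 4p = -2 so p = -1/2. Opens down.
Focus is p units from the vertex along the axis: (h, k + p).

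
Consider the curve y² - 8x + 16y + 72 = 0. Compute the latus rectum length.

8

Only y is squared. Complete the square in y: (y + 8)² = 8(x - 1).
Vertex (1, -8); 4p = 8 so p = 2. Opens right.
Latus rectum length = |4p| = 8.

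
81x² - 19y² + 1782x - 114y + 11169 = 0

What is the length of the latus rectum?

38/9

Collect terms: 81(x² + 22x) -19(y² + 6y) = -11169
Complete the square: 81(x + 11)² -19(y + 3)² = -11169 + 9801 - 171 = -1539
Dividing both sides by -1539: (y + 3)²/81 - (x + 11)²/19 = 1
Hyperbola, center (-11, -3), transverse axis vertical; a² = 81, b² = 19.
Latus rectum length = 2b²/a = 2·19/9 = 38/9.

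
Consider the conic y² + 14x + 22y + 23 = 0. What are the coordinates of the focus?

(7/2, -11)

Only y is squared. Complete the square in y: (y + 11)² = -14(x - 7).
Vertex (7, -11); 4p = -14 so p = -7/2. Opens left.
Focus is p units from the vertex along the axis: (h + p, k).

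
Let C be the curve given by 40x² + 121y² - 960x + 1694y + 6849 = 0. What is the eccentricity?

e = 9/11

Collect terms: 40(x² - 24x) + 121(y² + 14y) = -6849
40(x - 12)² + 121(y + 7)² = -6849 + 5760 + 5929 = 4840
Dividing both sides by 4840: (x - 12)²/121 + (y + 7)²/40 = 1
Ellipse, center (12, -7), major axis horizontal; a² = 121, b² = 40.
c² = a² - b² = 81, so c = 9.
e = c/a = 9/11.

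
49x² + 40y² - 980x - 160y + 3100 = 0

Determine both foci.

Group the x- and y-terms: 49(x² - 20x) + 40(y² - 4y) = -3100
Complete the square in x and y: 49(x - 10)² + 40(y - 2)² = -3100 + 4900 + 160 = 1960
Divide through by 1960 to get (x - 10)²/40 + (y - 2)²/49 = 1.
Ellipse, center (10, 2), major axis vertical; a² = 49, b² = 40.
c² = a² - b² = 49 - 40 = 9, so c = 3.
Foci lie on the vertical axis through the center: (h, k ± c).

(10, -1) and (10, 5)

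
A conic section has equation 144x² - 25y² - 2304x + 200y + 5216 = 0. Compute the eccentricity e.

Rearranging, 144(x² - 16x) -25(y² - 8y) = -5216.
Complete the square: 144(x - 8)² -25(y - 4)² = -5216 + 9216 - 400 = 3600
Dividing both sides by 3600: (x - 8)²/25 - (y - 4)²/144 = 1
Hyperbola, center (8, 4), transverse axis horizontal; a² = 25, b² = 144.
c² = a² + b² = 169, so c = 13.
e = c/a = 13/5.

e = 13/5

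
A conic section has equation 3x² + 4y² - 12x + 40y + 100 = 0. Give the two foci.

(1, -5) and (3, -5)

Collect terms: 3(x² - 4x) + 4(y² + 10y) = -100
Complete the square in x and y: 3(x - 2)² + 4(y + 5)² = -100 + 12 + 100 = 12
Divide through by 12 to get (x - 2)²/4 + (y + 5)²/3 = 1.
Ellipse, center (2, -5), major axis horizontal; a² = 4, b² = 3.
c² = a² - b² = 4 - 3 = 1, so c = 1.
Foci lie on the horizontal axis through the center: (h ± c, k).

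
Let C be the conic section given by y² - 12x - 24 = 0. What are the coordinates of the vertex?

Only y is squared. Complete the square in y: y² = 12(x + 2).
Vertex (-2, 0); 4p = 12 so p = 3. Opens right.

(-2, 0)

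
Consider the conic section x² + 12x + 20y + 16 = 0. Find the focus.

Only x is squared. Complete the square in x: (x + 6)² = -20(y - 1).
Vertex (-6, 1); 4p = -20 so p = -5. Opens down.
Focus is p units from the vertex along the axis: (h, k + p).

(-6, -4)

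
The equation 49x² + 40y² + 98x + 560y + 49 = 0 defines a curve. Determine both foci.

Collect terms: 49(x² + 2x) + 40(y² + 14y) = -49
Complete the square: 49(x + 1)² + 40(y + 7)² = -49 + 49 + 1960 = 1960
Dividing both sides by 1960: (x + 1)²/40 + (y + 7)²/49 = 1
Ellipse, center (-1, -7), major axis vertical; a² = 49, b² = 40.
c² = a² - b² = 49 - 40 = 9, so c = 3.
Foci lie on the vertical axis through the center: (h, k ± c).

(-1, -10) and (-1, -4)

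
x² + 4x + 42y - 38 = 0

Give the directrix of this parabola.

Only x is squared. Complete the square in x: (x + 2)² = -42(y - 1).
Vertex (-2, 1); 4p = -42 so p = -21/2. Opens down.
Directrix is the horizontal line y = k − p = 1 − (-21/2) = 23/2.

y = 23/2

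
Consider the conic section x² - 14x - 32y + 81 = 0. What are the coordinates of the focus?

(7, 9)

Only x is squared. Complete the square in x: (x - 7)² = 32(y - 1).
Vertex (7, 1); 4p = 32 so p = 8. Opens up.
Focus is p units from the vertex along the axis: (h, k + p).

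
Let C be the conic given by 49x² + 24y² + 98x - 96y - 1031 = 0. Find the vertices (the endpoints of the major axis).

Rearranging, 49(x² + 2x) + 24(y² - 4y) = 1031.
Complete the square in x and y: 49(x + 1)² + 24(y - 2)² = 1031 + 49 + 96 = 1176
Divide through by 1176 to get (x + 1)²/24 + (y - 2)²/49 = 1.
Ellipse, center (-1, 2), major axis vertical; a² = 49, b² = 24.
a = 7. Vertices at (h, k ± a).

(-1, -5) and (-1, 9)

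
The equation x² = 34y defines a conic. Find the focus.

(0, 17/2)

Vertex (0, 0); 4p = 34 so p = 17/2. Opens up.
Focus is p units from the vertex along the axis: (h, k + p).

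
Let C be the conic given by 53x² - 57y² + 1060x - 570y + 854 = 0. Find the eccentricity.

Collect terms: 53(x² + 20x) -57(y² + 10y) = -854
53(x + 10)² -57(y + 5)² = -854 + 5300 - 1425 = 3021
Dividing both sides by 3021: (x + 10)²/57 - (y + 5)²/53 = 1
Hyperbola, center (-10, -5), transverse axis horizontal; a² = 57, b² = 53.
c² = a² + b² = 110, so c = √110.
e = c/a = √110/√57 = √6270/57.

e = √6270/57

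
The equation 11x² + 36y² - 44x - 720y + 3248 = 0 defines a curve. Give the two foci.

Group the x- and y-terms: 11(x² - 4x) + 36(y² - 20y) = -3248
11(x - 2)² + 36(y - 10)² = -3248 + 44 + 3600 = 396
Divide by 396: (x - 2)²/36 + (y - 10)²/11 = 1
Ellipse, center (2, 10), major axis horizontal; a² = 36, b² = 11.
c² = a² - b² = 36 - 11 = 25, so c = 5.
Foci lie on the horizontal axis through the center: (h ± c, k).

(-3, 10) and (7, 10)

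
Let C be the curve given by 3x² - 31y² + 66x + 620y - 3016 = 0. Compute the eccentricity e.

Rearranging, 3(x² + 22x) -31(y² - 20y) = 3016.
Completing the square gives 3(x + 11)² -31(y - 10)² = 3016 + 363 - 3100 = 279.
Dividing both sides by 279: (x + 11)²/93 - (y - 10)²/9 = 1
Hyperbola, center (-11, 10), transverse axis horizontal; a² = 93, b² = 9.
c² = a² + b² = 102, so c = √102.
e = c/a = √102/√93 = √1054/31.

e = √1054/31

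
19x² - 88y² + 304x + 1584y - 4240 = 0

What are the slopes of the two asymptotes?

Group the x- and y-terms: 19(x² + 16x) -88(y² - 18y) = 4240
Complete the square in x and y: 19(x + 8)² -88(y - 9)² = 4240 + 1216 - 7128 = -1672
Dividing both sides by -1672: (y - 9)²/19 - (x + 8)²/88 = 1
Hyperbola, center (-8, 9), transverse axis vertical; a² = 19, b² = 88.
For a vertical hyperbola the asymptotes have slope ±a/b.
Here that is ±√19/2√22 = ±√418/44.

√418/44 and -√418/44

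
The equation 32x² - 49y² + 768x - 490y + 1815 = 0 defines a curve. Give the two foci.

(-21, -5) and (-3, -5)

32(x² + 24x) -49(y² + 10y) = -1815
Complete the square: 32(x + 12)² -49(y + 5)² = -1815 + 4608 - 1225 = 1568
Divide by 1568: (x + 12)²/49 - (y + 5)²/32 = 1
Hyperbola, center (-12, -5), transverse axis horizontal; a² = 49, b² = 32.
c² = a² + b² = 49 + 32 = 81, so c = 9.
Foci lie on the horizontal axis through the center: (h ± c, k).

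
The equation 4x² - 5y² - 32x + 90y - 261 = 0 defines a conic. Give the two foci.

Collect terms: 4(x² - 8x) -5(y² - 18y) = 261
Complete the square: 4(x - 4)² -5(y - 9)² = 261 + 64 - 405 = -80
Dividing both sides by -80: (y - 9)²/16 - (x - 4)²/20 = 1
Hyperbola, center (4, 9), transverse axis vertical; a² = 16, b² = 20.
c² = a² + b² = 16 + 20 = 36, so c = 6.
Foci lie on the vertical axis through the center: (h, k ± c).

(4, 3) and (4, 15)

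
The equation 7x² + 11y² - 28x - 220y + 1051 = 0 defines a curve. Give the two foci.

Rearranging, 7(x² - 4x) + 11(y² - 20y) = -1051.
Complete the square in x and y: 7(x - 2)² + 11(y - 10)² = -1051 + 28 + 1100 = 77
Divide through by 77 to get (x - 2)²/11 + (y - 10)²/7 = 1.
Ellipse, center (2, 10), major axis horizontal; a² = 11, b² = 7.
c² = a² - b² = 11 - 7 = 4, so c = 2.
Foci lie on the horizontal axis through the center: (h ± c, k).

(0, 10) and (4, 10)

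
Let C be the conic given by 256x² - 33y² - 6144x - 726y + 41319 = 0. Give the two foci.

(12, -28) and (12, 6)

Collect terms: 256(x² - 24x) -33(y² + 22y) = -41319
256(x - 12)² -33(y + 11)² = -41319 + 36864 - 3993 = -8448
Divide through by -8448 to get (y + 11)²/256 - (x - 12)²/33 = 1.
Hyperbola, center (12, -11), transverse axis vertical; a² = 256, b² = 33.
c² = a² + b² = 256 + 33 = 289, so c = 17.
Foci lie on the vertical axis through the center: (h, k ± c).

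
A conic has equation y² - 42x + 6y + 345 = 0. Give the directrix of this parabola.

Only y is squared. Complete the square in y: (y + 3)² = 42(x - 8).
Vertex (8, -3); 4p = 42 so p = 21/2. Opens right.
Directrix is the vertical line x = h − p = 8 − (21/2) = -5/2.

x = -5/2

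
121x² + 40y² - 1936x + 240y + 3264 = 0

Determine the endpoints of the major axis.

(8, -14) and (8, 8)

121(x² - 16x) + 40(y² + 6y) = -3264
Complete the square: 121(x - 8)² + 40(y + 3)² = -3264 + 7744 + 360 = 4840
Divide by 4840: (x - 8)²/40 + (y + 3)²/121 = 1
Ellipse, center (8, -3), major axis vertical; a² = 121, b² = 40.
a = 11. Vertices at (h, k ± a).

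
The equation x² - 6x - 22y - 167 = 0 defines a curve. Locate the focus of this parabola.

(3, -5/2)

Only x is squared. Complete the square in x: (x - 3)² = 22(y + 8).
Vertex (3, -8); 4p = 22 so p = 11/2. Opens up.
Focus is p units from the vertex along the axis: (h, k + p).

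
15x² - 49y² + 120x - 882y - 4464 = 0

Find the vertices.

(-11, -9) and (3, -9)

15(x² + 8x) -49(y² + 18y) = 4464
15(x + 4)² -49(y + 9)² = 4464 + 240 - 3969 = 735
Divide through by 735 to get (x + 4)²/49 - (y + 9)²/15 = 1.
Hyperbola, center (-4, -9), transverse axis horizontal; a² = 49, b² = 15.
a = 7. Vertices at (h ± a, k).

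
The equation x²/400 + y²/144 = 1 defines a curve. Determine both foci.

(-16, 0) and (16, 0)

Center (0, 0). The larger denominator 400 sits under the x-term, so the major axis is horizontal; a² = 400, b² = 144.
c² = a² - b² = 400 - 144 = 256, so c = 16.
Foci lie on the horizontal axis through the center: (h ± c, k).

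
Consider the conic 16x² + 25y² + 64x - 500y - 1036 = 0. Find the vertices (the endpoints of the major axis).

(-17, 10) and (13, 10)

Group: 16(x² + 4x) + 25(y² - 20y) = 1036
Complete the square: 16(x + 2)² + 25(y - 10)² = 1036 + 64 + 2500 = 3600
Divide through by 3600 to get (x + 2)²/225 + (y - 10)²/144 = 1.
Ellipse, center (-2, 10), major axis horizontal; a² = 225, b² = 144.
a = 15. Vertices at (h ± a, k).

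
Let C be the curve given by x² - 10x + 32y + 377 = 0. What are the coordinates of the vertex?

Only x is squared. Complete the square in x: (x - 5)² = -32(y + 11).
Vertex (5, -11); 4p = -32 so p = -8. Opens down.

(5, -11)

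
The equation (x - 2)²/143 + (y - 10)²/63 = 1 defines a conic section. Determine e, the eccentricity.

Center (2, 10). The larger denominator 143 sits under the x-term, so the major axis is horizontal; a² = 143, b² = 63.
c² = a² - b² = 80, so c = 4√5.
e = c/a = 4√5/√143 = 4√715/143.

e = 4√715/143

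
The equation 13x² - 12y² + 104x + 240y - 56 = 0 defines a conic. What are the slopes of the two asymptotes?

√39/6 and -√39/6

Group the x- and y-terms: 13(x² + 8x) -12(y² - 20y) = 56
13(x + 4)² -12(y - 10)² = 56 + 208 - 1200 = -936
Dividing both sides by -936: (y - 10)²/78 - (x + 4)²/72 = 1
Hyperbola, center (-4, 10), transverse axis vertical; a² = 78, b² = 72.
For a vertical hyperbola the asymptotes have slope ±a/b.
Here that is ±√78/6√2 = ±√39/6.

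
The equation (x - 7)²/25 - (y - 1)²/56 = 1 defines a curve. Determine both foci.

(-2, 1) and (16, 1)

Center (7, 1). The positive term is the x-term, so the transverse axis is horizontal; a² = 25, b² = 56.
c² = a² + b² = 25 + 56 = 81, so c = 9.
Foci lie on the horizontal axis through the center: (h ± c, k).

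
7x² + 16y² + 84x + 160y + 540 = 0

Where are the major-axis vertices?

(-10, -5) and (-2, -5)

Group the x- and y-terms: 7(x² + 12x) + 16(y² + 10y) = -540
Complete the square: 7(x + 6)² + 16(y + 5)² = -540 + 252 + 400 = 112
Divide by 112: (x + 6)²/16 + (y + 5)²/7 = 1
Ellipse, center (-6, -5), major axis horizontal; a² = 16, b² = 7.
a = 4. Vertices at (h ± a, k).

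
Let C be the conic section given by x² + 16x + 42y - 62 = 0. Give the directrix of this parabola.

y = 27/2

Only x is squared. Complete the square in x: (x + 8)² = -42(y - 3).
Vertex (-8, 3); 4p = -42 so p = -21/2. Opens down.
Directrix is the horizontal line y = k − p = 3 − (-21/2) = 27/2.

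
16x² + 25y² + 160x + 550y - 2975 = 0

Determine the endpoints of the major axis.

(-25, -11) and (15, -11)

Rearranging, 16(x² + 10x) + 25(y² + 22y) = 2975.
Complete the square: 16(x + 5)² + 25(y + 11)² = 2975 + 400 + 3025 = 6400
Divide by 6400: (x + 5)²/400 + (y + 11)²/256 = 1
Ellipse, center (-5, -11), major axis horizontal; a² = 400, b² = 256.
a = 20. Vertices at (h ± a, k).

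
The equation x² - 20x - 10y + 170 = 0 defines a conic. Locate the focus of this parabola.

Only x is squared. Complete the square in x: (x - 10)² = 10(y - 7).
Vertex (10, 7); 4p = 10 so p = 5/2. Opens up.
Focus is p units from the vertex along the axis: (h, k + p).

(10, 19/2)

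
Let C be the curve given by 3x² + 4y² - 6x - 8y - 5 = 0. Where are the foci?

Group: 3(x² - 2x) + 4(y² - 2y) = 5
3(x - 1)² + 4(y - 1)² = 5 + 3 + 4 = 12
Dividing both sides by 12: (x - 1)²/4 + (y - 1)²/3 = 1
Ellipse, center (1, 1), major axis horizontal; a² = 4, b² = 3.
c² = a² - b² = 4 - 3 = 1, so c = 1.
Foci lie on the horizontal axis through the center: (h ± c, k).

(0, 1) and (2, 1)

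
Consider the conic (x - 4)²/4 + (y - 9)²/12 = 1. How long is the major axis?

Center (4, 9). The larger denominator 12 sits under the y-term, so the major axis is vertical; a² = 12, b² = 4.
a² = 12 so a = 2√3; the major axis has length 2a = 4√3.

4√3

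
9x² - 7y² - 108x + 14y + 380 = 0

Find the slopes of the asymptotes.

9(x² - 12x) -7(y² - 2y) = -380
Complete the square in x and y: 9(x - 6)² -7(y - 1)² = -380 + 324 - 7 = -63
Dividing both sides by -63: (y - 1)²/9 - (x - 6)²/7 = 1
Hyperbola, center (6, 1), transverse axis vertical; a² = 9, b² = 7.
For a vertical hyperbola the asymptotes have slope ±a/b.
Here that is ±3/√7 = ±3√7/7.

3√7/7 and -3√7/7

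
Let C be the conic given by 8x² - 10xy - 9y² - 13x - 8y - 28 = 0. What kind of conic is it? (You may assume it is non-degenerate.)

A = 8, B = -10, C = -9.
Discriminant B² − 4AC = (-10)² − 4·8·(-9) = 388.
B² − 4AC > 0 ⇒ hyperbola.

hyperbola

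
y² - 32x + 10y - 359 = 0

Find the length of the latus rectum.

32

Only y is squared. Complete the square in y: (y + 5)² = 32(x + 12).
Vertex (-12, -5); 4p = 32 so p = 8. Opens right.
Latus rectum length = |4p| = 32.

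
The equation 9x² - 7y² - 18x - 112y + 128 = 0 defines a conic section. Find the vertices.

(1, -17) and (1, 1)

Collect terms: 9(x² - 2x) -7(y² + 16y) = -128
9(x - 1)² -7(y + 8)² = -128 + 9 - 448 = -567
Divide through by -567 to get (y + 8)²/81 - (x - 1)²/63 = 1.
Hyperbola, center (1, -8), transverse axis vertical; a² = 81, b² = 63.
a = 9. Vertices at (h, k ± a).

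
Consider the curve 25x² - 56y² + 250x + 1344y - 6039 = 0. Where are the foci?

Group the x- and y-terms: 25(x² + 10x) -56(y² - 24y) = 6039
25(x + 5)² -56(y - 12)² = 6039 + 625 - 8064 = -1400
Divide by -1400: (y - 12)²/25 - (x + 5)²/56 = 1
Hyperbola, center (-5, 12), transverse axis vertical; a² = 25, b² = 56.
c² = a² + b² = 25 + 56 = 81, so c = 9.
Foci lie on the vertical axis through the center: (h, k ± c).

(-5, 3) and (-5, 21)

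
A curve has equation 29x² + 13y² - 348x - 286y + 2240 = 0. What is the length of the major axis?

2√29

Group: 29(x² - 12x) + 13(y² - 22y) = -2240
29(x - 6)² + 13(y - 11)² = -2240 + 1044 + 1573 = 377
Divide by 377: (x - 6)²/13 + (y - 11)²/29 = 1
Ellipse, center (6, 11), major axis vertical; a² = 29, b² = 13.
a² = 29 so a = √29; the major axis has length 2a = 2√29.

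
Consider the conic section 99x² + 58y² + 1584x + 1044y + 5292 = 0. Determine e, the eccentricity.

e = √451/33

99(x² + 16x) + 58(y² + 18y) = -5292
99(x + 8)² + 58(y + 9)² = -5292 + 6336 + 4698 = 5742
Dividing both sides by 5742: (x + 8)²/58 + (y + 9)²/99 = 1
Ellipse, center (-8, -9), major axis vertical; a² = 99, b² = 58.
c² = a² - b² = 41, so c = √41.
e = c/a = √41/3√11 = √451/33.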